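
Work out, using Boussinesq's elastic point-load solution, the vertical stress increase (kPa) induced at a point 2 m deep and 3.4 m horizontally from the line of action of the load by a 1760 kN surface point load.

Boussinesq vertical stress below a point load on an elastic half-space:
Δσ_z = 3P/(2πz²) · [1 + (r/z)²]^(−5/2)
r/z = 3.4/2 = 1.7; [1+(r/z)²]^(−5/2) = 0.033506.
Δσ_z = 3×1760/(2π×2²) × 0.033506 = 210.08 × 0.033506 = 7.039 kPa

Δσ_z ≈ 7.04 kPa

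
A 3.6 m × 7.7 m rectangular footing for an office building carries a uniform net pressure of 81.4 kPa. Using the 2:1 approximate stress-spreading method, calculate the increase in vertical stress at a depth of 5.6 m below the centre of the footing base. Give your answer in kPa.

By the 2:1 method the load spreads at 1 horizontal : 2 vertical, so at depth z the loaded area has grown by z in each plan dimension:
Δσ = qBL/((B+z)(L+z)) = 81.4×3.6×7.7/((3.6+5.6)(7.7+5.6)) = 18.441 kPa

Δσ_z ≈ 18.4 kPa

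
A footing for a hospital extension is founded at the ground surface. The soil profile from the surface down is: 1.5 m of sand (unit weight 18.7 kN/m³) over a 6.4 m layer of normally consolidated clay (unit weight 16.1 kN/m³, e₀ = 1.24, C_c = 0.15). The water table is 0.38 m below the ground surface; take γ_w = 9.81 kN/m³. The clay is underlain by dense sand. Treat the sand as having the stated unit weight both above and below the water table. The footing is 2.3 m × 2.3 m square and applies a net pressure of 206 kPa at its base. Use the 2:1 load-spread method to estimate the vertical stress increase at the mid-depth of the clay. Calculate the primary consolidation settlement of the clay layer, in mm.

Mid-depth of clay below the ground surface: z = 1.5 + 6.4/2 = 4.7 m.
Total vertical stress at mid-clay: σ_v = 18.7×1.5 + 16.1×3.2 = 79.57 kPa.
Pore pressure: u = 9.81×(4.7 − 0.38) = 42.379 kPa.
Initial effective stress: σ'_0 = σ_v − u = 79.57 − 42.379 = 37.191 kPa.
Stress increase at mid-clay by the 2:1 spreading method:
Δσ = qBL/((B+z)(L+z)) = 206×2.3×2.3/((2.3+4.7)(2.3+4.7)) = 22.24 kPa
Final effective stress: σ'_f = σ'_0 + Δσ = 37.191 + 22.24 = 59.431 kPa.
Normally consolidated clay, so the full stress increment lies on the virgin compression line:
S_c = C_c·H/(1+e₀)·log₁₀(σ'_f/σ'_0) = 0.15×6.4/(1+1.24)×log₁₀(59.431/37.191)
    = 0.42857 × 0.20358 = 0.08725 m

S_c ≈ 87.2 mm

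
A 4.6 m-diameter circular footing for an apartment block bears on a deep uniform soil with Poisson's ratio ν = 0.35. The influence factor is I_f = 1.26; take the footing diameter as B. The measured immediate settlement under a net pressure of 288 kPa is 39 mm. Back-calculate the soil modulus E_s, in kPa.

E_s ≈ 37600 kPa

S_e = q·B·(1−ν²)/E_s · I_f  ⇒  E_s = q·B·(1−ν²)·I_f / S_e.
E_s = 288 × 4.6 × 0.8775 × 1.26 / 0.039 = 37560 kPa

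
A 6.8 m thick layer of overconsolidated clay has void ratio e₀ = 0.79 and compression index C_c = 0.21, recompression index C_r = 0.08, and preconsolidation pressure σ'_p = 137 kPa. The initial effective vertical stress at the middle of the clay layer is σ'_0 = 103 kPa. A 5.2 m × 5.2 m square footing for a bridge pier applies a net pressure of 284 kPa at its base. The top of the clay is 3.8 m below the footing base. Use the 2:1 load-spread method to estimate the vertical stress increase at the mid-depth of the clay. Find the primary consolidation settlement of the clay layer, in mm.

Mid-depth of clay below the footing base: z = 3.8 + 6.8/2 = 7.2 m.
Stress increase at mid-clay by the 2:1 spreading method:
Δσ = qBL/((B+z)(L+z)) = 284×5.2×5.2/((5.2+7.2)(5.2+7.2)) = 49.944 kPa
Final effective stress: σ'_f = 103 + 49.944 = 152.94 kPa.
σ'_f = 152.94 > σ'_p = 137 kPa, so the stress path crosses the preconsolidation pressure — recompression up to σ'_p, then virgin compression beyond:
S_c = H/(1+e₀)·[C_r·log₁₀(σ'_p/σ'_0) + C_c·log₁₀(σ'_f/σ'_p)]
    = 6.8/1.79 × [0.08×log₁₀(137/103) + 0.21×log₁₀(152.94/137)]
    = 3.7989 × [0.0099107 + 0.010038] = 0.07578 m

S_c ≈ 75.8 mm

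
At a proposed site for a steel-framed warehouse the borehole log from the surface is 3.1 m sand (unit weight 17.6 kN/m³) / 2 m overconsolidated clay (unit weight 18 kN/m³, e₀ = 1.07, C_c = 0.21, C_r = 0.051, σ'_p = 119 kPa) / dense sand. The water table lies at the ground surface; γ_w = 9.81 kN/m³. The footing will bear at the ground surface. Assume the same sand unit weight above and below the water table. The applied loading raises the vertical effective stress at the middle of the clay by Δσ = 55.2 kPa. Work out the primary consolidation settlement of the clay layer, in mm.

S_c ≈ 21.3 mm

Mid-depth of clay below the ground surface: z = 3.1 + 2/2 = 4.1 m.
Total vertical stress at mid-clay: σ_v = 17.6×3.1 + 18×1 = 72.56 kPa.
Pore pressure: u = 9.81×(4.1 − 0) = 40.221 kPa.
Initial effective stress: σ'_0 = σ_v − u = 72.56 − 40.221 = 32.339 kPa.
Final effective stress: σ'_f = 32.339 + 55.2 = 87.539 kPa.
σ'_f = 87.539 ≤ σ'_p = 119 kPa, so the clay remains overconsolidated and only the recompression index applies:
S_c = C_r·H/(1+e₀)·log₁₀(σ'_f/σ'_0) = 0.051×2/2.07×log₁₀(87.539/32.339)
    = 0.049275 × 0.43247 = 0.02131 m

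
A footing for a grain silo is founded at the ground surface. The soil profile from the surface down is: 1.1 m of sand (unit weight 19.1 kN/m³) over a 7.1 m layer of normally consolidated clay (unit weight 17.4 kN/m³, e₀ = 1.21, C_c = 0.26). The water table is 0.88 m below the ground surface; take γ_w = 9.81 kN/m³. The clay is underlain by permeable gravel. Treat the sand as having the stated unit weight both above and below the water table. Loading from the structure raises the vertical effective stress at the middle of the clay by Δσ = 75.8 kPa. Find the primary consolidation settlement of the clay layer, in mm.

S_c ≈ 354 mm

Mid-depth of clay below the ground surface: z = 1.1 + 7.1/2 = 4.65 m.
Total vertical stress at mid-clay: σ_v = 19.1×1.1 + 17.4×3.55 = 82.78 kPa.
Pore pressure: u = 9.81×(4.65 − 0.88) = 36.984 kPa.
Initial effective stress: σ'_0 = σ_v − u = 82.78 − 36.984 = 45.796 kPa.
Final effective stress: σ'_f = σ'_0 + Δσ = 45.796 + 75.8 = 121.6 kPa.
Normally consolidated clay, so the full stress increment lies on the virgin compression line:
S_c = C_c·H/(1+e₀)·log₁₀(σ'_f/σ'_0) = 0.26×7.1/(1+1.21)×log₁₀(121.6/45.796)
    = 0.83529 × 0.42411 = 0.3543 m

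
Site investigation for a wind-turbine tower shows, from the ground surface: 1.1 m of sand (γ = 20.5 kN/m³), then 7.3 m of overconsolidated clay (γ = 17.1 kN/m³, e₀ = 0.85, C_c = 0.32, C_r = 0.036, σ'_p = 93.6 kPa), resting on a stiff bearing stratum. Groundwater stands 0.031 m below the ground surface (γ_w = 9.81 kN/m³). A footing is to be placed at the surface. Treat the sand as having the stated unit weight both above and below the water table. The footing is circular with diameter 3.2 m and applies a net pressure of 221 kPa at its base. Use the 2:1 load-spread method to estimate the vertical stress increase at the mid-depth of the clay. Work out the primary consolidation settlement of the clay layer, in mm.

Mid-depth of clay below the ground surface: z = 1.1 + 7.3/2 = 4.75 m.
Total vertical stress at mid-clay: σ_v = 20.5×1.1 + 17.1×3.65 = 84.965 kPa.
Pore pressure: u = 9.81×(4.75 − 0.031) = 46.293 kPa.
Initial effective stress: σ'_0 = σ_v − u = 84.965 − 46.293 = 38.672 kPa.
Stress increase at mid-clay by the 2:1 spreading method:
Δσ ≈ qD²/(D+z)² = 221×3.2²/(3.2+4.75)² = 35.806 kPa
Final effective stress: σ'_f = 38.672 + 35.806 = 74.478 kPa.
σ'_f = 74.478 ≤ σ'_p = 93.6 kPa, so the clay remains overconsolidated and only the recompression index applies:
S_c = C_r·H/(1+e₀)·log₁₀(σ'_f/σ'_0) = 0.036×7.3/1.85×log₁₀(74.478/38.672)
    = 0.14205 × 0.28463 = 0.04043 m

S_c ≈ 40.4 mm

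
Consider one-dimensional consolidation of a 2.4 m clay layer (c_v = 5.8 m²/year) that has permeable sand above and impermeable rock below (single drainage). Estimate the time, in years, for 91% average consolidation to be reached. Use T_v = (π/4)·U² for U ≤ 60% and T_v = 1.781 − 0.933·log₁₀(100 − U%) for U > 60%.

Drainage path length: H_d = H = 2.4 m (single drainage).
U > 60%: T_v = 1.781 − 0.933·log₁₀(100 − 91) = 0.89069.
t = T_v·H_d²/c_v = 0.89069×2.4²/5.8 = 0.8845 years.

t ≈ 0.885 years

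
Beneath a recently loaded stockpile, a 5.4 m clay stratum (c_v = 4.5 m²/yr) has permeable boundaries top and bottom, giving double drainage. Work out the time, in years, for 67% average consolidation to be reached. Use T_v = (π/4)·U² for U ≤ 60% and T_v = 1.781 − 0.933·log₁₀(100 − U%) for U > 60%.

t ≈ 0.59 years

Drainage path length: H_d = H/2 = 2.7 m (double drainage).
U > 60%: T_v = 1.781 − 0.933·log₁₀(100 − 67) = 0.36423.
t = T_v·H_d²/c_v = 0.36423×2.7²/4.5 = 0.5901 years.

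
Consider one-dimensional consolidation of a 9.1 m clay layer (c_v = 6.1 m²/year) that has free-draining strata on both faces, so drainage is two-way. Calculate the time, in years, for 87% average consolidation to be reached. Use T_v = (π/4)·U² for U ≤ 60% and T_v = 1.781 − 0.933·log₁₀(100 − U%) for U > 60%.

t ≈ 2.52 years

Drainage path length: H_d = H/2 = 4.55 m (double drainage).
U > 60%: T_v = 1.781 − 0.933·log₁₀(100 − 87) = 0.74169.
t = T_v·H_d²/c_v = 0.74169×4.55²/6.1 = 2.517 years.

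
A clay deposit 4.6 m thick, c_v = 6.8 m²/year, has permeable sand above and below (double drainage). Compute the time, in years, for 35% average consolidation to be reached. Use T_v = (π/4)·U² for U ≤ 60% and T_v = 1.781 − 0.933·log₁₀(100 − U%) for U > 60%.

Drainage path length: H_d = H/2 = 2.3 m (double drainage).
U ≤ 60%: T_v = (π/4)·U² = (π/4)×0.35² = 0.096211.
t = T_v·H_d²/c_v = 0.096211×2.3²/6.8 = 0.07485 years.

t ≈ 0.0748 years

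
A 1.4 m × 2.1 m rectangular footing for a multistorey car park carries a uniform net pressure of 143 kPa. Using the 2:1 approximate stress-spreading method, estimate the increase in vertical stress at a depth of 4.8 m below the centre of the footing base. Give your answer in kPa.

Δσ_z ≈ 9.83 kPa

By the 2:1 method the load spreads at 1 horizontal : 2 vertical, so at depth z the loaded area has grown by z in each plan dimension:
Δσ = qBL/((B+z)(L+z)) = 143×1.4×2.1/((1.4+4.8)(2.1+4.8)) = 9.8275 kPa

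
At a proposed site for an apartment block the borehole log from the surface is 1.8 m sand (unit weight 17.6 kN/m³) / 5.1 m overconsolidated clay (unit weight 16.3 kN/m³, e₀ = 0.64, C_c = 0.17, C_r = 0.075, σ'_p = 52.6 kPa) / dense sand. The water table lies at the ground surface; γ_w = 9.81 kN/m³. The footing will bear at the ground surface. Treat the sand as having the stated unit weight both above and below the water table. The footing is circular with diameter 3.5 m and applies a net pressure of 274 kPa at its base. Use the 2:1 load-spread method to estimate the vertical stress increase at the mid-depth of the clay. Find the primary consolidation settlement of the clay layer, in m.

S_c ≈ 0.165 m

Mid-depth of clay below the ground surface: z = 1.8 + 5.1/2 = 4.35 m.
Total vertical stress at mid-clay: σ_v = 17.6×1.8 + 16.3×2.55 = 73.245 kPa.
Pore pressure: u = 9.81×(4.35 − 0) = 42.673 kPa.
Initial effective stress: σ'_0 = σ_v − u = 73.245 − 42.673 = 30.572 kPa.
Stress increase at mid-clay by the 2:1 spreading method:
Δσ ≈ qD²/(D+z)² = 274×3.5²/(3.5+4.35)² = 54.469 kPa
Final effective stress: σ'_f = 30.572 + 54.469 = 85.041 kPa.
σ'_f = 85.041 > σ'_p = 52.6 kPa, so the stress path crosses the preconsolidation pressure — recompression up to σ'_p, then virgin compression beyond:
S_c = H/(1+e₀)·[C_r·log₁₀(σ'_p/σ'_0) + C_c·log₁₀(σ'_f/σ'_p)]
    = 5.1/1.64 × [0.075×log₁₀(52.6/30.572) + 0.17×log₁₀(85.041/52.6)]
    = 3.1098 × [0.017675 + 0.035469] = 0.1653 m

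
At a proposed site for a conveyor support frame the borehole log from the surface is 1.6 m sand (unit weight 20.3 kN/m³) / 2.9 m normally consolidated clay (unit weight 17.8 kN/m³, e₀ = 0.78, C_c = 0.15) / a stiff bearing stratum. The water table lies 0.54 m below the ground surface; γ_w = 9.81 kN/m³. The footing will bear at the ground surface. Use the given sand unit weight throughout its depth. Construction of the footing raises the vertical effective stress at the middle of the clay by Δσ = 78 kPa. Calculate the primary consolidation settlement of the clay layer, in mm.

S_c ≈ 127 mm

Mid-depth of clay below the ground surface: z = 1.6 + 2.9/2 = 3.05 m.
Total vertical stress at mid-clay: σ_v = 20.3×1.6 + 17.8×1.45 = 58.29 kPa.
Pore pressure: u = 9.81×(3.05 − 0.54) = 24.623 kPa.
Initial effective stress: σ'_0 = σ_v − u = 58.29 − 24.623 = 33.667 kPa.
Final effective stress: σ'_f = σ'_0 + Δσ = 33.667 + 78 = 111.67 kPa.
Normally consolidated clay, so the full stress increment lies on the virgin compression line:
S_c = C_c·H/(1+e₀)·log₁₀(σ'_f/σ'_0) = 0.15×2.9/(1+0.78)×log₁₀(111.67/33.667)
    = 0.24438 × 0.52073 = 0.1273 m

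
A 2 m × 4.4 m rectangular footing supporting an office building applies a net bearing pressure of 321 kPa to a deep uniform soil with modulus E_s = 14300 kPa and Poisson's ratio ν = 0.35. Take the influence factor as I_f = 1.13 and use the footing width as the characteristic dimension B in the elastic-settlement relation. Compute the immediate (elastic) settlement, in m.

Immediate (elastic) settlement: S_e = q·B·(1−ν²)/E_s · I_f.
S_e = 321 × 2 × (1 − 0.35²) / 14300 × 1.13
    = 321 × 2 × 0.8775 / 14300 × 1.13
    = 0.04452 m

S_e ≈ 0.0445 m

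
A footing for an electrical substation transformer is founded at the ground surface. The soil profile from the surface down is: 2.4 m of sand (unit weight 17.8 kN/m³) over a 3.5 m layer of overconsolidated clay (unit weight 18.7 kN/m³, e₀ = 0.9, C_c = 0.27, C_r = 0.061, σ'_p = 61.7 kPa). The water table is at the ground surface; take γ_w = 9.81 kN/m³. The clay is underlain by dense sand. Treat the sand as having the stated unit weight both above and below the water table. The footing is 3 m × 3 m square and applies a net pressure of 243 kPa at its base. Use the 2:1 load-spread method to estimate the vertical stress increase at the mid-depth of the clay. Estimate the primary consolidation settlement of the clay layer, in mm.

S_c ≈ 77.3 mm

Mid-depth of clay below the ground surface: z = 2.4 + 3.5/2 = 4.15 m.
Total vertical stress at mid-clay: σ_v = 17.8×2.4 + 18.7×1.75 = 75.445 kPa.
Pore pressure: u = 9.81×(4.15 − 0) = 40.712 kPa.
Initial effective stress: σ'_0 = σ_v − u = 75.445 − 40.712 = 34.733 kPa.
Stress increase at mid-clay by the 2:1 spreading method:
Δσ = qBL/((B+z)(L+z)) = 243×3×3/((3+4.15)(3+4.15)) = 42.78 kPa
Final effective stress: σ'_f = 34.733 + 42.78 = 77.513 kPa.
σ'_f = 77.513 > σ'_p = 61.7 kPa, so the stress path crosses the preconsolidation pressure — recompression up to σ'_p, then virgin compression beyond:
S_c = H/(1+e₀)·[C_r·log₁₀(σ'_p/σ'_0) + C_c·log₁₀(σ'_f/σ'_p)]
    = 3.5/1.9 × [0.061×log₁₀(61.7/34.733) + 0.27×log₁₀(77.513/61.7)]
    = 1.8421 × [0.015222 + 0.026754] = 0.07732 m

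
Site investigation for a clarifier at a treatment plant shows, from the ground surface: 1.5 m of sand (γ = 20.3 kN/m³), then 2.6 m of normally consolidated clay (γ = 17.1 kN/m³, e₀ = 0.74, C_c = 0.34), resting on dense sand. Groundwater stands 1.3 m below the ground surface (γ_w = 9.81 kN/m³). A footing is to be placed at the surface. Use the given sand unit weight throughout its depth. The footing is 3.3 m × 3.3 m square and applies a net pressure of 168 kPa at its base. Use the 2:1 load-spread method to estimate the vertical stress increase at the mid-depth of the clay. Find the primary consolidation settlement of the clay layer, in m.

S_c ≈ 0.183 m

Mid-depth of clay below the ground surface: z = 1.5 + 2.6/2 = 2.8 m.
Total vertical stress at mid-clay: σ_v = 20.3×1.5 + 17.1×1.3 = 52.68 kPa.
Pore pressure: u = 9.81×(2.8 − 1.3) = 14.715 kPa.
Initial effective stress: σ'_0 = σ_v − u = 52.68 − 14.715 = 37.965 kPa.
Stress increase at mid-clay by the 2:1 spreading method:
Δσ = qBL/((B+z)(L+z)) = 168×3.3×3.3/((3.3+2.8)(3.3+2.8)) = 49.167 kPa
Final effective stress: σ'_f = σ'_0 + Δσ = 37.965 + 49.167 = 87.132 kPa.
Normally consolidated clay, so the full stress increment lies on the virgin compression line:
S_c = C_c·H/(1+e₀)·log₁₀(σ'_f/σ'_0) = 0.34×2.6/(1+0.74)×log₁₀(87.132/37.965)
    = 0.50805 × 0.36079 = 0.1833 m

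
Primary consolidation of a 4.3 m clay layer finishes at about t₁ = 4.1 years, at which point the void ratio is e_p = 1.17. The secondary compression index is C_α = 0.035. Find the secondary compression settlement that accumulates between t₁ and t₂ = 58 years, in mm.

S_s ≈ 79.8 mm

Secondary compression: S_s = C_α·H/(1+e_p)·log₁₀(t₂/t₁)
S_s = 0.035×4.3/(1+1.17)×log₁₀(58/4.1)
    = 0.06935 × 1.151 = 0.0798 m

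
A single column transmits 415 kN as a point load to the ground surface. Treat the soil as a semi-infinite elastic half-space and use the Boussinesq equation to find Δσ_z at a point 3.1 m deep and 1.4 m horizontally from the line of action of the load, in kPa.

Boussinesq vertical stress below a point load on an elastic half-space:
Δσ_z = 3P/(2πz²) · [1 + (r/z)²]^(−5/2)
r/z = 1.4/3.1 = 0.45161; [1+(r/z)²]^(−5/2) = 0.62875.
Δσ_z = 3×415/(2π×3.1²) × 0.62875 = 20.619 × 0.62875 = 12.96 kPa

Δσ_z ≈ 13 kPa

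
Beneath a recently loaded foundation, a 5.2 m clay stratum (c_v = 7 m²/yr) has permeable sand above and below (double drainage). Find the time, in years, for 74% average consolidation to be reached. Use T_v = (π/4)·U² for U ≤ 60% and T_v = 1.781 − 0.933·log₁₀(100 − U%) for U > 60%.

Drainage path length: H_d = H/2 = 2.6 m (double drainage).
U > 60%: T_v = 1.781 − 0.933·log₁₀(100 − 74) = 0.46083.
t = T_v·H_d²/c_v = 0.46083×2.6²/7 = 0.445 years.

t ≈ 0.445 years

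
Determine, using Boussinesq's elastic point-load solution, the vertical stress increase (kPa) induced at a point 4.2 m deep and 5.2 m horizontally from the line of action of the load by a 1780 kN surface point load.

Δσ_z ≈ 4.72 kPa

Boussinesq vertical stress below a point load on an elastic half-space:
Δσ_z = 3P/(2πz²) · [1 + (r/z)²]^(−5/2)
r/z = 5.2/4.2 = 1.2381; [1+(r/z)²]^(−5/2) = 0.097941.
Δσ_z = 3×1780/(2π×4.2²) × 0.097941 = 48.18 × 0.097941 = 4.719 kPa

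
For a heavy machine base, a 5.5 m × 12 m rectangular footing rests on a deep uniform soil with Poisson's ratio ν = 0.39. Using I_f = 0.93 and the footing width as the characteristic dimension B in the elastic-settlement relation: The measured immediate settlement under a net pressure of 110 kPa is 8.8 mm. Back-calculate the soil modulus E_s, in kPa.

E_s ≈ 54200 kPa

S_e = q·B·(1−ν²)/E_s · I_f  ⇒  E_s = q·B·(1−ν²)·I_f / S_e.
E_s = 110 × 5.5 × 0.8479 × 0.93 / 0.0088 = 54210 kPa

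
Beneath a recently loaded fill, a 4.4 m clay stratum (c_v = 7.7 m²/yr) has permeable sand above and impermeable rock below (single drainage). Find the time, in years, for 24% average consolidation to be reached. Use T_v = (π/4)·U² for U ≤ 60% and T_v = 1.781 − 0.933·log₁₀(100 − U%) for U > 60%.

Drainage path length: H_d = H = 4.4 m (single drainage).
U ≤ 60%: T_v = (π/4)·U² = (π/4)×0.24² = 0.045239.
t = T_v·H_d²/c_v = 0.045239×4.4²/7.7 = 0.1137 years.

t ≈ 0.114 years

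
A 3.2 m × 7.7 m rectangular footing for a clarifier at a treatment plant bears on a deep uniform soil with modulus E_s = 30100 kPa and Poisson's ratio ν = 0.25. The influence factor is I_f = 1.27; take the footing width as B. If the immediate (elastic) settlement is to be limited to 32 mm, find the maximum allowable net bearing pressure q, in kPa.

q ≈ 253 kPa

S_e = q·B·(1−ν²)/E_s · I_f  ⇒  q = S_e·E_s / (B·(1−ν²)·I_f).
q = 0.032 × 30100 / (3.2 × 0.9375 × 1.27) = 252.8 kPa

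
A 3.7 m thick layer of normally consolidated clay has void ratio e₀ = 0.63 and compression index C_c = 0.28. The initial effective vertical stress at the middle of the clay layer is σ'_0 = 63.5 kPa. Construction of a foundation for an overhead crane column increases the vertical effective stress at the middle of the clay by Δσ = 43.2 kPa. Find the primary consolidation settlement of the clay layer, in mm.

S_c ≈ 143 mm

Final effective stress: σ'_f = σ'_0 + Δσ = 63.5 + 43.2 = 106.7 kPa.
Normally consolidated clay, so the full stress increment lies on the virgin compression line:
S_c = C_c·H/(1+e₀)·log₁₀(σ'_f/σ'_0) = 0.28×3.7/(1+0.63)×log₁₀(106.7/63.5)
    = 0.63558 × 0.22539 = 0.1433 m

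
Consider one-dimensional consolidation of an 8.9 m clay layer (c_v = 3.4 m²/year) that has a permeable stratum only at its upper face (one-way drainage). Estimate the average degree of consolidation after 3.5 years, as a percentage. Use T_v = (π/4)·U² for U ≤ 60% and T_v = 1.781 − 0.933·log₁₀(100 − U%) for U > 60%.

U ≈ 43.7 %

Drainage path length: H_d = H = 8.9 m (single drainage).
T_v = c_v·t/H_d² = 3.4×3.5/8.9² = 0.15023.
T_v = 0.15023 corresponds to the U ≤ 60% branch:
U = √(4T_v/π) = 0.4374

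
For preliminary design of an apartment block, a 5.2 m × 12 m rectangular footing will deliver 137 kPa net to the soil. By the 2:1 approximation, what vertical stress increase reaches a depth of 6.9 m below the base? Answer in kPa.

By the 2:1 method the load spreads at 1 horizontal : 2 vertical, so at depth z the loaded area has grown by z in each plan dimension:
Δσ = qBL/((B+z)(L+z)) = 137×5.2×12/((5.2+6.9)(12+6.9)) = 37.382 kPa

Δσ_z ≈ 37.4 kPa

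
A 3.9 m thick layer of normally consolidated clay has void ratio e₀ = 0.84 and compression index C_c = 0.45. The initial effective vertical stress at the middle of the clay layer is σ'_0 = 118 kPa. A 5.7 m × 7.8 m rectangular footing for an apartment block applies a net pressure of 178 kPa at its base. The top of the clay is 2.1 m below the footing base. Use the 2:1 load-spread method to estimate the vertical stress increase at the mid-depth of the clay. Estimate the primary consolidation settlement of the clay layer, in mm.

Mid-depth of clay below the footing base: z = 2.1 + 3.9/2 = 4.05 m.
Stress increase at mid-clay by the 2:1 spreading method:
Δσ = qBL/((B+z)(L+z)) = 178×5.7×7.8/((5.7+4.05)(7.8+4.05)) = 68.496 kPa
Final effective stress: σ'_f = σ'_0 + Δσ = 118 + 68.496 = 186.5 kPa.
Normally consolidated clay, so the full stress increment lies on the virgin compression line:
S_c = C_c·H/(1+e₀)·log₁₀(σ'_f/σ'_0) = 0.45×3.9/(1+0.84)×log₁₀(186.5/118)
    = 0.9538 × 0.1988 = 0.1896 m

S_c ≈ 190 mm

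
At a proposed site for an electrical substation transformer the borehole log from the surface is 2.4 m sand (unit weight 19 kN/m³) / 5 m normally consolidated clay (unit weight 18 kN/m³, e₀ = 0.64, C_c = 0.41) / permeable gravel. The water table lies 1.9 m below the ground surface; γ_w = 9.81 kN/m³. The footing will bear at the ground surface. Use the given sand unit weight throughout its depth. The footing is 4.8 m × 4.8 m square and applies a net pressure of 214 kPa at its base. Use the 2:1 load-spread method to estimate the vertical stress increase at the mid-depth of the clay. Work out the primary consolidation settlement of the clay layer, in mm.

Mid-depth of clay below the ground surface: z = 2.4 + 5/2 = 4.9 m.
Total vertical stress at mid-clay: σ_v = 19×2.4 + 18×2.5 = 90.6 kPa.
Pore pressure: u = 9.81×(4.9 − 1.9) = 29.43 kPa.
Initial effective stress: σ'_0 = σ_v − u = 90.6 − 29.43 = 61.17 kPa.
Stress increase at mid-clay by the 2:1 spreading method:
Δσ = qBL/((B+z)(L+z)) = 214×4.8×4.8/((4.8+4.9)(4.8+4.9)) = 52.403 kPa
Final effective stress: σ'_f = σ'_0 + Δσ = 61.17 + 52.403 = 113.57 kPa.
Normally consolidated clay, so the full stress increment lies on the virgin compression line:
S_c = C_c·H/(1+e₀)·log₁₀(σ'_f/σ'_0) = 0.41×5/(1+0.64)×log₁₀(113.57/61.17)
    = 1.25 × 0.26873 = 0.3359 m

S_c ≈ 336 mm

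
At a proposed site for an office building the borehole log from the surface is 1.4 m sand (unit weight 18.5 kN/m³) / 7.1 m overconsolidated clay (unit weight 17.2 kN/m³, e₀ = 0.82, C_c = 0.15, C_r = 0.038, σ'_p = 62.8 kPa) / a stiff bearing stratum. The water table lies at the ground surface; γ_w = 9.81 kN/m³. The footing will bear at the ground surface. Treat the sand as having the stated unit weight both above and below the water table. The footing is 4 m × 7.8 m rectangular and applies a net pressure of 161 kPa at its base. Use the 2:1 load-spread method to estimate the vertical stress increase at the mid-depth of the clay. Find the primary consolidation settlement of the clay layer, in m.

S_c ≈ 0.101 m

Mid-depth of clay below the ground surface: z = 1.4 + 7.1/2 = 4.95 m.
Total vertical stress at mid-clay: σ_v = 18.5×1.4 + 17.2×3.55 = 86.96 kPa.
Pore pressure: u = 9.81×(4.95 − 0) = 48.56 kPa.
Initial effective stress: σ'_0 = σ_v − u = 86.96 − 48.56 = 38.4 kPa.
Stress increase at mid-clay by the 2:1 spreading method:
Δσ = qBL/((B+z)(L+z)) = 161×4×7.8/((4+4.95)(7.8+4.95)) = 44.02 kPa
Final effective stress: σ'_f = 38.4 + 44.02 = 82.42 kPa.
σ'_f = 82.42 > σ'_p = 62.8 kPa, so the stress path crosses the preconsolidation pressure — recompression up to σ'_p, then virgin compression beyond:
S_c = H/(1+e₀)·[C_r·log₁₀(σ'_p/σ'_0) + C_c·log₁₀(σ'_f/σ'_p)]
    = 7.1/1.82 × [0.038×log₁₀(62.8/38.4) + 0.15×log₁₀(82.42/62.8)]
    = 3.9011 × [0.0081179 + 0.017711] = 0.1008 m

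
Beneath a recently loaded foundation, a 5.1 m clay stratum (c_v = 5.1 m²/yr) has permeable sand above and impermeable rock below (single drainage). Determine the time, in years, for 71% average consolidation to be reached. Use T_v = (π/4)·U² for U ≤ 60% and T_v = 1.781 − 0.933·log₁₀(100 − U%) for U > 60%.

Drainage path length: H_d = H = 5.1 m (single drainage).
U > 60%: T_v = 1.781 − 0.933·log₁₀(100 − 71) = 0.41658.
t = T_v·H_d²/c_v = 0.41658×5.1²/5.1 = 2.125 years.

t ≈ 2.12 years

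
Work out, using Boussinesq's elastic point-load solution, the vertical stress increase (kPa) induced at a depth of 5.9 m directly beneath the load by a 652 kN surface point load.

Δσ_z ≈ 8.94 kPa

Boussinesq vertical stress below a point load on an elastic half-space:
Δσ_z = 3P/(2πz²) · [1 + (r/z)²]^(−5/2)
r/z = 0/5.9 = 0; [1+(r/z)²]^(−5/2) = 1.
Δσ_z = 3×652/(2π×5.9²) × 1 = 8.943 × 1 = 8.943 kPa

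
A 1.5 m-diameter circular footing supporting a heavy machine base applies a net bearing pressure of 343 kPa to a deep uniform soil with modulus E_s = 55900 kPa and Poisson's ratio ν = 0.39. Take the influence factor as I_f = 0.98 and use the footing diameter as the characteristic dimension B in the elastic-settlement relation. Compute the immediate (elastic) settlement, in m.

S_e ≈ 0.00765 m

Immediate (elastic) settlement: S_e = q·B·(1−ν²)/E_s · I_f.
S_e = 343 × 1.5 × (1 − 0.39²) / 55900 × 0.98
    = 343 × 1.5 × 0.8479 / 55900 × 0.98
    = 0.007648 m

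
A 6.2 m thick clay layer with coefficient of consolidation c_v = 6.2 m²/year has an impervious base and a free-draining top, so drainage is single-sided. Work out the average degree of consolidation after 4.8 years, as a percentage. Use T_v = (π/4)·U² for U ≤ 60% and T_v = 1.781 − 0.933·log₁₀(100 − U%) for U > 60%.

Drainage path length: H_d = H = 6.2 m (single drainage).
T_v = c_v·t/H_d² = 6.2×4.8/6.2² = 0.77419.
T_v = 0.77419 corresponds to the U > 60% branch:
U = 1 − 10^((1.781 − T_v)/0.933)/100 = 0.88

U ≈ 88 %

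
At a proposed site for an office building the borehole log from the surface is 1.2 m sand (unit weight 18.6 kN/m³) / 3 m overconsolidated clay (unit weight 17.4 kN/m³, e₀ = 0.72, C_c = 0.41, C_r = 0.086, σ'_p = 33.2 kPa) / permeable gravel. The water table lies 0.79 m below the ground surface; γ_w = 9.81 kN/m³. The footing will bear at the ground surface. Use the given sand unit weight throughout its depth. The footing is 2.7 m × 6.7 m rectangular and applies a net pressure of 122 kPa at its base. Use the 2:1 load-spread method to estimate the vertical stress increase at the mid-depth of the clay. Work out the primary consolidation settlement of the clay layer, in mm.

Mid-depth of clay below the ground surface: z = 1.2 + 3/2 = 2.7 m.
Total vertical stress at mid-clay: σ_v = 18.6×1.2 + 17.4×1.5 = 48.42 kPa.
Pore pressure: u = 9.81×(2.7 − 0.79) = 18.737 kPa.
Initial effective stress: σ'_0 = σ_v − u = 48.42 − 18.737 = 29.683 kPa.
Stress increase at mid-clay by the 2:1 spreading method:
Δσ = qBL/((B+z)(L+z)) = 122×2.7×6.7/((2.7+2.7)(6.7+2.7)) = 43.479 kPa
Final effective stress: σ'_f = 29.683 + 43.479 = 73.162 kPa.
σ'_f = 73.162 > σ'_p = 33.2 kPa, so the stress path crosses the preconsolidation pressure — recompression up to σ'_p, then virgin compression beyond:
S_c = H/(1+e₀)·[C_r·log₁₀(σ'_p/σ'_0) + C_c·log₁₀(σ'_f/σ'_p)]
    = 3/1.72 × [0.086×log₁₀(33.2/29.683) + 0.41×log₁₀(73.162/33.2)]
    = 1.7442 × [0.0041822 + 0.14069] = 0.2527 m

S_c ≈ 253 mm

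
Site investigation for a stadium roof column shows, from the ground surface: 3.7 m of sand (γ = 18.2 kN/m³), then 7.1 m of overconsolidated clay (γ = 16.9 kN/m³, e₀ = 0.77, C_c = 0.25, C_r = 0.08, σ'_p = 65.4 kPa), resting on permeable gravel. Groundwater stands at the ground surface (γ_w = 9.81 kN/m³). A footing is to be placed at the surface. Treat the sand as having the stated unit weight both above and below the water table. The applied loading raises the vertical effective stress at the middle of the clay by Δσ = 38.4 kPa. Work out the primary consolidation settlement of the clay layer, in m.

S_c ≈ 0.182 m

Mid-depth of clay below the ground surface: z = 3.7 + 7.1/2 = 7.25 m.
Total vertical stress at mid-clay: σ_v = 18.2×3.7 + 16.9×3.55 = 127.33 kPa.
Pore pressure: u = 9.81×(7.25 − 0) = 71.123 kPa.
Initial effective stress: σ'_0 = σ_v − u = 127.33 − 71.123 = 56.207 kPa.
Final effective stress: σ'_f = 56.207 + 38.4 = 94.607 kPa.
σ'_f = 94.607 > σ'_p = 65.4 kPa, so the stress path crosses the preconsolidation pressure — recompression up to σ'_p, then virgin compression beyond:
S_c = H/(1+e₀)·[C_r·log₁₀(σ'_p/σ'_0) + C_c·log₁₀(σ'_f/σ'_p)]
    = 7.1/1.77 × [0.08×log₁₀(65.4/56.207) + 0.25×log₁₀(94.607/65.4)]
    = 4.0113 × [0.005263 + 0.040086] = 0.1819 m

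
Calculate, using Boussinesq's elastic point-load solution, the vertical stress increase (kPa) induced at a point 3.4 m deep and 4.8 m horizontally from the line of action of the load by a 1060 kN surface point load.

Boussinesq vertical stress below a point load on an elastic half-space:
Δσ_z = 3P/(2πz²) · [1 + (r/z)²]^(−5/2)
r/z = 4.8/3.4 = 1.4118; [1+(r/z)²]^(−5/2) = 0.064521.
Δσ_z = 3×1060/(2π×3.4²) × 0.064521 = 43.781 × 0.064521 = 2.825 kPa

Δσ_z ≈ 2.82 kPa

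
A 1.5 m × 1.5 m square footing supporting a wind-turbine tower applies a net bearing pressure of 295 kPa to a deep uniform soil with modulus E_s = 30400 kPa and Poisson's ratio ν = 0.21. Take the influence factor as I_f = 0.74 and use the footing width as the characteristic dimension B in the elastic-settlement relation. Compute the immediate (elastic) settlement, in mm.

Immediate (elastic) settlement: S_e = q·B·(1−ν²)/E_s · I_f.
S_e = 295 × 1.5 × (1 − 0.21²) / 30400 × 0.74
    = 295 × 1.5 × 0.9559 / 30400 × 0.74
    = 0.0103 m = 10.3 mm

S_e ≈ 10.3 mm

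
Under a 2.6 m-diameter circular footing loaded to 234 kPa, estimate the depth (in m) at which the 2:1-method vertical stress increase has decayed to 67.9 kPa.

2:1 spreading — at depth z the loaded area has grown by z in each plan dimension:
qD²/(D+z)² = Δσ_z ⇒ z = D(√(q/Δσ_z) − 1) = 2.6×(√(234/67.9) − 1) = 2.227 m

z ≈ 2.23 m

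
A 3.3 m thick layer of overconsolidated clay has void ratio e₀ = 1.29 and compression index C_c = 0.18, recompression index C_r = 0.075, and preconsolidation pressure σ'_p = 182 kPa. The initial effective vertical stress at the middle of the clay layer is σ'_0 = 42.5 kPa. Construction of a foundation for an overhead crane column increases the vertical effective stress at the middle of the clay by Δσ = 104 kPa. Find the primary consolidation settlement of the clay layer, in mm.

S_c ≈ 58.1 mm

Final effective stress: σ'_f = 42.5 + 104 = 146.5 kPa.
σ'_f = 146.5 ≤ σ'_p = 182 kPa, so the clay remains overconsolidated and only the recompression index applies:
S_c = C_r·H/(1+e₀)·log₁₀(σ'_f/σ'_0) = 0.075×3.3/2.29×log₁₀(146.5/42.5)
    = 0.10808 × 0.53745 = 0.05808 m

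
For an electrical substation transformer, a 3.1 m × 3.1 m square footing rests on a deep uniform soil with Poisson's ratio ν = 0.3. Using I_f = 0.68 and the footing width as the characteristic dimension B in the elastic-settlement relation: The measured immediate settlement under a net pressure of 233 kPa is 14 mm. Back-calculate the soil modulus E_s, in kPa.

S_e = q·B·(1−ν²)/E_s · I_f  ⇒  E_s = q·B·(1−ν²)·I_f / S_e.
E_s = 233 × 3.1 × 0.91 × 0.68 / 0.014 = 31930 kPa

E_s ≈ 31900 kPa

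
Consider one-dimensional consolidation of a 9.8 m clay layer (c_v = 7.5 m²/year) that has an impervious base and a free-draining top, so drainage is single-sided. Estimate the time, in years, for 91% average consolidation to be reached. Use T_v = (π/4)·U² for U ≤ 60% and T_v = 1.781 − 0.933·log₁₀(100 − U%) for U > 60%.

Drainage path length: H_d = H = 9.8 m (single drainage).
U > 60%: T_v = 1.781 − 0.933·log₁₀(100 − 91) = 0.89069.
t = T_v·H_d²/c_v = 0.89069×9.8²/7.5 = 11.41 years.

t ≈ 11.4 years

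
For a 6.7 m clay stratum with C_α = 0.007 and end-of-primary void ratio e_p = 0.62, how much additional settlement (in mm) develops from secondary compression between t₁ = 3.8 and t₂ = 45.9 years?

S_s ≈ 31.3 mm

Secondary compression: S_s = C_α·H/(1+e_p)·log₁₀(t₂/t₁)
S_s = 0.007×6.7/(1+0.62)×log₁₀(45.9/3.8)
    = 0.02895 × 1.082 = 0.03133 m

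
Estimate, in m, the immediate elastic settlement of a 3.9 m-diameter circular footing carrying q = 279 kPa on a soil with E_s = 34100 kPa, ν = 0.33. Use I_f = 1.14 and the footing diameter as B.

S_e ≈ 0.0324 m

Immediate (elastic) settlement: S_e = q·B·(1−ν²)/E_s · I_f.
S_e = 279 × 3.9 × (1 − 0.33²) / 34100 × 1.14
    = 279 × 3.9 × 0.8911 / 34100 × 1.14
    = 0.03241 m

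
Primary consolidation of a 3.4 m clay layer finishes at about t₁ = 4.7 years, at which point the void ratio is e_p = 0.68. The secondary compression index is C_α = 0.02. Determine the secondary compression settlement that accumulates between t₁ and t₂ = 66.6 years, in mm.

S_s ≈ 46.6 mm

Secondary compression: S_s = C_α·H/(1+e_p)·log₁₀(t₂/t₁)
S_s = 0.02×3.4/(1+0.68)×log₁₀(66.6/4.7)
    = 0.04048 × 1.151 = 0.0466 m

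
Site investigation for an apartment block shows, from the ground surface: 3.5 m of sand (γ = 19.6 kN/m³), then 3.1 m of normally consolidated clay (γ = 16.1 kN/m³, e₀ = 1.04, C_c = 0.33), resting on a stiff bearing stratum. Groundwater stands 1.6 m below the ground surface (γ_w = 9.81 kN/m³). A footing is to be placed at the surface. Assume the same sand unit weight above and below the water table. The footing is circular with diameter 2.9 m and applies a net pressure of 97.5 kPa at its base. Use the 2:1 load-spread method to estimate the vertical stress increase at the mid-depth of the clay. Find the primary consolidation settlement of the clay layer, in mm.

S_c ≈ 42.8 mm

Mid-depth of clay below the ground surface: z = 3.5 + 3.1/2 = 5.05 m.
Total vertical stress at mid-clay: σ_v = 19.6×3.5 + 16.1×1.55 = 93.555 kPa.
Pore pressure: u = 9.81×(5.05 − 1.6) = 33.845 kPa.
Initial effective stress: σ'_0 = σ_v − u = 93.555 − 33.845 = 59.71 kPa.
Stress increase at mid-clay by the 2:1 spreading method:
Δσ ≈ qD²/(D+z)² = 97.5×2.9²/(2.9+5.05)² = 12.974 kPa
Final effective stress: σ'_f = σ'_0 + Δσ = 59.71 + 12.974 = 72.684 kPa.
Normally consolidated clay, so the full stress increment lies on the virgin compression line:
S_c = C_c·H/(1+e₀)·log₁₀(σ'_f/σ'_0) = 0.33×3.1/(1+1.04)×log₁₀(72.684/59.71)
    = 0.50147 × 0.085392 = 0.04282 m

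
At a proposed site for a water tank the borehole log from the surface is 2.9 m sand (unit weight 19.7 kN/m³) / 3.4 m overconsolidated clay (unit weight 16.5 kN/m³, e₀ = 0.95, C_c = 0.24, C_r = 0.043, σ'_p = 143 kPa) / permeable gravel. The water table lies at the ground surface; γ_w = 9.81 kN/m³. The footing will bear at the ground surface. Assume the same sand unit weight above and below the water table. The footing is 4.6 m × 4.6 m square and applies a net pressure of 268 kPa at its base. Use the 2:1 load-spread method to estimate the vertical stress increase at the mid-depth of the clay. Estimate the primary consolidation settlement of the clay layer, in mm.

S_c ≈ 32 mm

Mid-depth of clay below the ground surface: z = 2.9 + 3.4/2 = 4.6 m.
Total vertical stress at mid-clay: σ_v = 19.7×2.9 + 16.5×1.7 = 85.18 kPa.
Pore pressure: u = 9.81×(4.6 − 0) = 45.126 kPa.
Initial effective stress: σ'_0 = σ_v − u = 85.18 − 45.126 = 40.054 kPa.
Stress increase at mid-clay by the 2:1 spreading method:
Δσ = qBL/((B+z)(L+z)) = 268×4.6×4.6/((4.6+4.6)(4.6+4.6)) = 67 kPa
Final effective stress: σ'_f = 40.054 + 67 = 107.05 kPa.
σ'_f = 107.05 ≤ σ'_p = 143 kPa, so the clay remains overconsolidated and only the recompression index applies:
S_c = C_r·H/(1+e₀)·log₁₀(σ'_f/σ'_0) = 0.043×3.4/1.95×log₁₀(107.05/40.054)
    = 0.074975 × 0.42694 = 0.03201 m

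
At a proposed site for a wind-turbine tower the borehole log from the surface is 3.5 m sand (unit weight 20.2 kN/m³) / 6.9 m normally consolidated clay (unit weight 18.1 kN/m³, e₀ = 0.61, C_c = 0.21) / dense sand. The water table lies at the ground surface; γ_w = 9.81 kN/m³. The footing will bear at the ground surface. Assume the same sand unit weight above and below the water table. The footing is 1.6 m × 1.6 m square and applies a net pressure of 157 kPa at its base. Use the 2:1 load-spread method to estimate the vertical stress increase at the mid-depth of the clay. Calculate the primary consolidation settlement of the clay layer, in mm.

S_c ≈ 31.8 mm

Mid-depth of clay below the ground surface: z = 3.5 + 6.9/2 = 6.95 m.
Total vertical stress at mid-clay: σ_v = 20.2×3.5 + 18.1×3.45 = 133.15 kPa.
Pore pressure: u = 9.81×(6.95 − 0) = 68.18 kPa.
Initial effective stress: σ'_0 = σ_v − u = 133.15 − 68.18 = 64.97 kPa.
Stress increase at mid-clay by the 2:1 spreading method:
Δσ = qBL/((B+z)(L+z)) = 157×1.6×1.6/((1.6+6.95)(1.6+6.95)) = 5.498 kPa
Final effective stress: σ'_f = σ'_0 + Δσ = 64.97 + 5.498 = 70.468 kPa.
Normally consolidated clay, so the full stress increment lies on the virgin compression line:
S_c = C_c·H/(1+e₀)·log₁₀(σ'_f/σ'_0) = 0.21×6.9/(1+0.61)×log₁₀(70.468/64.97)
    = 0.9 × 0.035279 = 0.03175 m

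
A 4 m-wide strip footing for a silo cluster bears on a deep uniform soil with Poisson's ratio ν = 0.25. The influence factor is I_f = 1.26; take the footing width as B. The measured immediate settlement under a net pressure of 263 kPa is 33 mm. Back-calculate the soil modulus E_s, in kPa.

S_e = q·B·(1−ν²)/E_s · I_f  ⇒  E_s = q·B·(1−ν²)·I_f / S_e.
E_s = 263 × 4 × 0.9375 × 1.26 / 0.033 = 37660 kPa

E_s ≈ 37700 kPa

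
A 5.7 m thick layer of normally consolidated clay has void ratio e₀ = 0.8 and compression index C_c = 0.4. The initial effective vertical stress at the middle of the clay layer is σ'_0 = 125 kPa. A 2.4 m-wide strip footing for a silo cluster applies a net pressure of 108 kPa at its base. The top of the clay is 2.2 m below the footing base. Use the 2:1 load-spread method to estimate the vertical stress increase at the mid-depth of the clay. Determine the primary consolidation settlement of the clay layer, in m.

Mid-depth of clay below the footing base: z = 2.2 + 5.7/2 = 5.05 m.
Stress increase at mid-clay by the 2:1 spreading method:
Δσ = qB/(B+z) = 108×2.4/(2.4+5.05) = 34.792 kPa
Final effective stress: σ'_f = σ'_0 + Δσ = 125 + 34.792 = 159.79 kPa.
Normally consolidated clay, so the full stress increment lies on the virgin compression line:
S_c = C_c·H/(1+e₀)·log₁₀(σ'_f/σ'_0) = 0.4×5.7/(1+0.8)×log₁₀(159.79/125)
    = 1.2667 × 0.10664 = 0.1351 m

S_c ≈ 0.135 m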